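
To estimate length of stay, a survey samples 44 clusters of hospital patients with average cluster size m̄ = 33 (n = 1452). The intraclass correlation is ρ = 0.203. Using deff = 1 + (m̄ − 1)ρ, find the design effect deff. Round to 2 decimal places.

7.50

deff = 1 + (33 − 1)·0.203 = 1 + 6.496 = 7.496.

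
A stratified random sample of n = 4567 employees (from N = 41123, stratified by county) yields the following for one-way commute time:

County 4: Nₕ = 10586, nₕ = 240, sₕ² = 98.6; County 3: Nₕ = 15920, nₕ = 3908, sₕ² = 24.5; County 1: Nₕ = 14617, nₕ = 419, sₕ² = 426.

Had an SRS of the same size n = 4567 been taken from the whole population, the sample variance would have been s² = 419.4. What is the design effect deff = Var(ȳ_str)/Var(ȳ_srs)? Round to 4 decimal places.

Var(ȳ_str) = Σ Wₕ²(1−fₕ)sₕ²/nₕ with Wₕ = Nₕ/41123:
  County 4: (10586/41123)²·(1−240/10586)·98.6/240 = 0.026607279
  County 3: (15920/41123)²·(1−3908/15920)·24.5/3908 = 7.0892507 × 10^-4
  County 1: (14617/41123)²·(1−419/14617)·426/419 = 0.12477036
  → Var(ȳ_str) = 0.15208656.
Var(ȳ_srs) = (1 − 4567/41123)·419.4/4567 = 0.081634041.
deff = 0.15208656 / 0.081634041 = 1.8630.

1.8630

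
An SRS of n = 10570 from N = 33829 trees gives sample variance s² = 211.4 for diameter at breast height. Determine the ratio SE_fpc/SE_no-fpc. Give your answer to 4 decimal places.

f = n/N = 10570/33829 = 0.31245381.
SE_no-fpc = √(s²/n) = 0.14142136; SE_fpc = √((1−f)s²/n) = 0.11726433.
Ratio = √(1−f) = 0.82918405.

0.8292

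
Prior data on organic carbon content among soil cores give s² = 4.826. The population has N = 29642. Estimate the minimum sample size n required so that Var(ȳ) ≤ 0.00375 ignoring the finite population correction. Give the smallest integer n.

Without fpc, n₀ = s²/D = 4.826/0.00375 = 1286.9333.
Rounding up, n = 1287.

1287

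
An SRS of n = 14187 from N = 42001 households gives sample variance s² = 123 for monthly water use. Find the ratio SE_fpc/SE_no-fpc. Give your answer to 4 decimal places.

f = n/N = 14187/42001 = 0.33777767.
SE_no-fpc = √(s²/n) = 0.093112347; SE_fpc = √((1−f)s²/n) = 0.075772075.
Ratio = √(1−f) = 0.81377044.

0.8138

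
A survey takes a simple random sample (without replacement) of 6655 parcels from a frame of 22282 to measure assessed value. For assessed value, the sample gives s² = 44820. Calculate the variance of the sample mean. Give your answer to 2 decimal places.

4.72

Under SRS without replacement, Var(ȳ) = (1 − f)·s²/n with f = n/N = 6655/22282 = 0.29867157.
Var(ȳ) = (1 − 0.29867157)·44820/6655 = 0.70132843·6.7347859 = 4.7232968.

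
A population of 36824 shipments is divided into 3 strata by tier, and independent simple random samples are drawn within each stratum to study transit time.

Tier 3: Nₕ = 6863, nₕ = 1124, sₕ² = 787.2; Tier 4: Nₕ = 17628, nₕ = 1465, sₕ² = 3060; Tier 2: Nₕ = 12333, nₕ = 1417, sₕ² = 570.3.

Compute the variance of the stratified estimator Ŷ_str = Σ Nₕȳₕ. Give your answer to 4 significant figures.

6.769 × 10^8

Var(Ŷ_str) = Σₕ Nₕ²(1 − fₕ)sₕ²/nₕ.
Tier 3: 6863²·(1 − 1124/6863)·787.2/1124 = 2.7584747 × 10^7.
Tier 4: 17628²·(1 − 1465/17628)·3060/1465 = 5.9512585 × 10^8.
Tier 2: 12333²·(1 − 1417/12333)·570.3/1417 = 5.4183341 × 10^7.
Sum = 6.7689394 × 10^8.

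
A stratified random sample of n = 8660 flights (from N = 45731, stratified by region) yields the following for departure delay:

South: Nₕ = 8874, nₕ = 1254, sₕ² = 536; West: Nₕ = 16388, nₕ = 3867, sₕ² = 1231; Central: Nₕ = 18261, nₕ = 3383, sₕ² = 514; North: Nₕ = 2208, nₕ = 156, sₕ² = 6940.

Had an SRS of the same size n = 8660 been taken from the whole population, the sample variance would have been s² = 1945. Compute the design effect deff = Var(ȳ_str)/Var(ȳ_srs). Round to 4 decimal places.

Var(ȳ_str) = Σ Wₕ²(1−fₕ)sₕ²/nₕ with Wₕ = Nₕ/45731:
  South: (8874/45731)²·(1−1254/8874)·536/1254 = 0.013820389
  West: (16388/45731)²·(1−3867/16388)·1231/3867 = 0.031233989
  Central: (18261/45731)²·(1−3383/18261)·514/3383 = 0.019738259
  North: (2208/45731)²·(1−156/2208)·6940/156 = 0.096380661
  → Var(ȳ_str) = 0.1611733.
Var(ȳ_srs) = (1 − 8660/45731)·1945/8660 = 0.18206452.
deff = 0.1611733 / 0.18206452 = 0.8853.

0.8853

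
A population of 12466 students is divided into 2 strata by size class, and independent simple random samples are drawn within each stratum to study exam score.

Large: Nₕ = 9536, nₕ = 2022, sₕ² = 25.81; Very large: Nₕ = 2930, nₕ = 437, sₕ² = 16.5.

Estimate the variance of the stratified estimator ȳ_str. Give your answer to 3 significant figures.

Var(ȳ_str) = Σₕ Wₕ²(1 − fₕ)sₕ²/nₕ with Wₕ = Nₕ/N, N = 12466.
Large: Wₕ = 0.76496069; term = 0.76496069²·(1 − 0.21203859)·25.81/2022 = 0.0058855905.
Very large: Wₕ = 0.23503931; term = 0.23503931²·(1 − 0.14914676)·16.5/437 = 0.001774754.
Sum = 0.0076603445.

0.00766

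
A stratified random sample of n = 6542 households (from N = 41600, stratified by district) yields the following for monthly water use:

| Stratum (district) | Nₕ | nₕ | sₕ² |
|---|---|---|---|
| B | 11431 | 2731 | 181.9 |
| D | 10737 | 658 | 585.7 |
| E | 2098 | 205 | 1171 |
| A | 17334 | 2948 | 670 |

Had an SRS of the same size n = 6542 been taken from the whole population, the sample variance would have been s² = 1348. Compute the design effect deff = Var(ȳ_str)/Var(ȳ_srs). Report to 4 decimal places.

Var(ȳ_str) = Σ Wₕ²(1−fₕ)sₕ²/nₕ with Wₕ = Nₕ/41600:
  B: (11431/41600)²·(1−2731/11431)·181.9/2731 = 0.0038276112
  D: (10737/41600)²·(1−658/10737)·585.7/658 = 0.055662546
  E: (2098/41600)²·(1−205/2098)·1171/205 = 0.013109088
  A: (17334/41600)²·(1−2948/17334)·670/2948 = 0.032749111
  → Var(ȳ_str) = 0.10534836.
Var(ȳ_srs) = (1 − 6542/41600)·1348/6542 = 0.17364935.
deff = 0.10534836 / 0.17364935 = 0.6067.

0.6067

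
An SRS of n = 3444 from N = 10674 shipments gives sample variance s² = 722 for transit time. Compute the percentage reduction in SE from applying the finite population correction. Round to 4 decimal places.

f = n/N = 3444/10674 = 0.32265318.
SE_no-fpc = √(s²/n) = 0.45786456; SE_fpc = √((1−f)s²/n) = 0.37682749.
Ratio = √(1−f) = 0.82301083. Reduction = 100·(1 − 0.82301083) = 17.6989%.

17.6989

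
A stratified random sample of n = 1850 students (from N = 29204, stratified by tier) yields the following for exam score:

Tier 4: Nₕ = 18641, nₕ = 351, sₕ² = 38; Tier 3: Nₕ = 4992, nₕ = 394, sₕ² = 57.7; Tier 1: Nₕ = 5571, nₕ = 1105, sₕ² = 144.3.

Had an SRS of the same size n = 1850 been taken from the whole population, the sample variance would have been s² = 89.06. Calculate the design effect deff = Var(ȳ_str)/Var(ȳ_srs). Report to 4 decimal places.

1.1317

Var(ȳ_str) = Σ Wₕ²(1−fₕ)sₕ²/nₕ with Wₕ = Nₕ/29204:
  Tier 4: (18641/29204)²·(1−351/18641)·38/351 = 0.04327875
  Tier 3: (4992/29204)²·(1−394/4992)·57.7/394 = 0.0039412906
  Tier 1: (5571/29204)²·(1−1105/5571)·144.3/1105 = 0.0038095287
  → Var(ȳ_str) = 0.051029569.
Var(ȳ_srs) = (1 − 1850/29204)·89.06/1850 = 0.045090958.
deff = 0.051029569 / 0.045090958 = 1.1317.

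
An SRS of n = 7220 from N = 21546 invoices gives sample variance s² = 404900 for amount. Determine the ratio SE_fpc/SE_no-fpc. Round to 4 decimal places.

f = n/N = 7220/21546 = 0.33509700.
SE_no-fpc = √(s²/n) = 7.4886803; SE_fpc = √((1−f)s²/n) = 6.1063886.
Ratio = √(1−f) = 0.81541584.

0.8154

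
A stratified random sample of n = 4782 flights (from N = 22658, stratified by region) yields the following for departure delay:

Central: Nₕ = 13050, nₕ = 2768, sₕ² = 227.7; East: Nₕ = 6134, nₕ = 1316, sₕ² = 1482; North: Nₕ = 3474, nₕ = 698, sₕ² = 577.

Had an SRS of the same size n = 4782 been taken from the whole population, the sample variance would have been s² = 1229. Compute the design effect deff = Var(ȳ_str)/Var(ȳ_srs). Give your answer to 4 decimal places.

Var(ȳ_str) = Σ Wₕ²(1−fₕ)sₕ²/nₕ with Wₕ = Nₕ/22658:
  Central: (13050/22658)²·(1−2768/13050)·227.7/2768 = 0.021500171
  East: (6134/22658)²·(1−1316/6134)·1482/1316 = 0.064827569
  North: (3474/22658)²·(1−698/3474)·577/698 = 0.015528393
  → Var(ȳ_str) = 0.10185613.
Var(ȳ_srs) = (1 − 4782/22658)·1229/4782 = 0.20276411.
deff = 0.10185613 / 0.20276411 = 0.5023.

0.5023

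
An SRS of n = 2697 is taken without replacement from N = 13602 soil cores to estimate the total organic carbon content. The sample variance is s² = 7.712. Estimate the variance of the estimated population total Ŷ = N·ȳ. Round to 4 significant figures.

Var(Ŷ) = N²·Var(ȳ) = N²·(1 − n/N)·s²/n.
f = 2697/13602 = 0.19827966; Var(ȳ) = 0.80172034·7.712/2697 = 0.002292498.
Var(Ŷ) = 13602² · 0.002292498 = 424145.15.

424100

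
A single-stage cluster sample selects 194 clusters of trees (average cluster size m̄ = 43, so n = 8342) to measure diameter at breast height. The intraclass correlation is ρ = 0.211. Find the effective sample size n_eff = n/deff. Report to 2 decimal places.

845.87

deff = 1 + (43 − 1)·0.211 = 1 + 8.862 = 9.862.
n_eff = 8342 / 9.862 = 845.87.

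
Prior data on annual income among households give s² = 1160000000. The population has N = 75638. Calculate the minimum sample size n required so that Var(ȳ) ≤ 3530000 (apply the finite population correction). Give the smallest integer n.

Without fpc, n₀ = s²/D = 1160000000/3530000 = 328.6119.
With fpc, (1 − n/N)·s²/n ≤ D requires n ≥ n₀/(1 + n₀/N) = 328.6119/(1 + 328.6119/75638) = 327.1904.
Rounding up, n = 328.

328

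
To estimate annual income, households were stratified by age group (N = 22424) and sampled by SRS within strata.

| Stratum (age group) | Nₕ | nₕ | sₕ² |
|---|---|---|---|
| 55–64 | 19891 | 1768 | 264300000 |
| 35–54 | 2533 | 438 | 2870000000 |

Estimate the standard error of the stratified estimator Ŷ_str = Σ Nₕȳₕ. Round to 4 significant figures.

Var(Ŷ_str) = Σₕ Nₕ²(1 − fₕ)sₕ²/nₕ.
55–64: 19891²·(1 − 1768/19891)·264300000/1768 = 5.3889184 × 10^13.
35–54: 2533²·(1 − 438/2533)·2870000000/438 = 3.4771786 × 10^13.
Sum = 8.866097 × 10^13.
SE = √(8.866097 × 10^13) = 9.416 × 10^6.

9.416 × 10^6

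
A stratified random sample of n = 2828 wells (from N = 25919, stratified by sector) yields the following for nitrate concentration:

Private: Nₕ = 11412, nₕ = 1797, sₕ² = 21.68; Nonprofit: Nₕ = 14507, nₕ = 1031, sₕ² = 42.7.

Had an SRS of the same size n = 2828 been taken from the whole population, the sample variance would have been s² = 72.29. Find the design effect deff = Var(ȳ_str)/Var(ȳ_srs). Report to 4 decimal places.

0.6158

Var(ȳ_str) = Σ Wₕ²(1−fₕ)sₕ²/nₕ with Wₕ = Nₕ/25919:
  Private: (11412/25919)²·(1−1797/11412)·21.68/1797 = 0.0019705423
  Nonprofit: (14507/25919)²·(1−1031/14507)·42.7/1031 = 0.012052339
  → Var(ȳ_str) = 0.014022881.
Var(ȳ_srs) = (1 − 2828/25919)·72.29/2828 = 0.022773161.
deff = 0.014022881 / 0.022773161 = 0.6158.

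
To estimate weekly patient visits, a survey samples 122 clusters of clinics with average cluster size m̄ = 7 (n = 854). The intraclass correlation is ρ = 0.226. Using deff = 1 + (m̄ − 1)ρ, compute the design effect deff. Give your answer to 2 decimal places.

deff = 1 + (7 − 1)·0.226 = 1 + 1.356 = 2.356.

2.36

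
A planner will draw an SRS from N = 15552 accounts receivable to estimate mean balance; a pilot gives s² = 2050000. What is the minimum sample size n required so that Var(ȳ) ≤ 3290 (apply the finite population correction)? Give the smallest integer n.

600

Without fpc, n₀ = s²/D = 2050000/3290 = 623.1003.
With fpc, (1 − n/N)·s²/n ≤ D requires n ≥ n₀/(1 + n₀/N) = 623.1003/(1 + 623.1003/15552) = 599.0971.
Rounding up, n = 600.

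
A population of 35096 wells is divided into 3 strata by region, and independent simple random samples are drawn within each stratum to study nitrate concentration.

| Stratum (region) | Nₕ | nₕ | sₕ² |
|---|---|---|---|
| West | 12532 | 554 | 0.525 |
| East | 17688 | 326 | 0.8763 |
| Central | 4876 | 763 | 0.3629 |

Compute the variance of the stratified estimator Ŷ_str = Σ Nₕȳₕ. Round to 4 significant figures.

977300

Var(Ŷ_str) = Σₕ Nₕ²(1 − fₕ)sₕ²/nₕ.
West: 12532²·(1 − 554/12532)·0.525/554 = 142250.64.
East: 17688²·(1 − 326/17688)·0.8763/326 = 825493.57.
Central: 4876²·(1 − 763/4876)·0.3629/763 = 9538.6044.
Sum = 977282.81.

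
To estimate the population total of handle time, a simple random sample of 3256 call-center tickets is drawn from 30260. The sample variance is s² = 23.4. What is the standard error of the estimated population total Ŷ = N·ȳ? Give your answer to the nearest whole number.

Var(Ŷ) = N²·Var(ȳ) = N²·(1 − n/N)·s²/n.
f = 3256/30260 = 0.10760079; Var(ȳ) = 0.89239921·23.4/3256 = 0.0064134341.
Var(Ŷ) = 30260² · 0.0064134341 = 5.8725738 × 10^6.
SE(Ŷ) = √(5.8725738 × 10^6) = 2423.

2423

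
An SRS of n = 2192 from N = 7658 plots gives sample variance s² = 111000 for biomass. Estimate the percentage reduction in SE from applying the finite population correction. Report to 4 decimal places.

f = n/N = 2192/7658 = 0.28623662.
SE_no-fpc = √(s²/n) = 7.1160864; SE_fpc = √((1−f)s²/n) = 6.0119914.
Ratio = √(1−f) = 0.84484518. Reduction = 100·(1 − 0.84484518) = 15.5155%.

15.5155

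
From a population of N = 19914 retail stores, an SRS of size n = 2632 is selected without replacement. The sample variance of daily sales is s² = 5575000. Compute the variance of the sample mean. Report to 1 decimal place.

1838.2

Under SRS without replacement, Var(ȳ) = (1 − f)·s²/n with f = n/N = 2632/19914 = 0.13216832.
Var(ȳ) = (1 − 0.13216832)·5575000/2632 = 0.86783168·2118.1611 = 1838.2073.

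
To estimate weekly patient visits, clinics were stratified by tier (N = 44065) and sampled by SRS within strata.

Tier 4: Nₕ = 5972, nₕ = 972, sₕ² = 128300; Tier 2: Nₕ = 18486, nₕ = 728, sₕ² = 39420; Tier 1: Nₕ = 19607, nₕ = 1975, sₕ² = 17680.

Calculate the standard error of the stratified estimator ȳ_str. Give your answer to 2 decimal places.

3.57

Var(ȳ_str) = Σₕ Wₕ²(1 − fₕ)sₕ²/nₕ with Wₕ = Nₕ/N, N = 44065.
Tier 4: Wₕ = 0.13552706; term = 0.13552706²·(1 − 0.16275954)·128300/972 = 2.0298439.
Tier 2: Wₕ = 0.41951662; term = 0.41951662²·(1 − 0.03938115)·39420/728 = 9.1545013.
Tier 1: Wₕ = 0.44495631; term = 0.44495631²·(1 − 0.10072933)·17680/1975 = 1.5938239.
Sum = 12.778169.
SE = √(12.778169) = 3.57.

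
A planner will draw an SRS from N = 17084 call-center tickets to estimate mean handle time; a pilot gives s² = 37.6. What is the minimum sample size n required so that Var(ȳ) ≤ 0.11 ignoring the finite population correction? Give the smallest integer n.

342

Without fpc, n₀ = s²/D = 37.6/0.11 = 341.8182.
Rounding up, n = 342.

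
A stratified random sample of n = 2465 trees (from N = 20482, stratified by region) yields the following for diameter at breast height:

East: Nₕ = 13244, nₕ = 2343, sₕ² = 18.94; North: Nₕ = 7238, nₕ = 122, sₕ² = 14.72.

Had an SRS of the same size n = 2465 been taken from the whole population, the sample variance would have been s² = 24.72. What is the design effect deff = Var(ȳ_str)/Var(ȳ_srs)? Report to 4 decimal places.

Var(ȳ_str) = Σ Wₕ²(1−fₕ)sₕ²/nₕ with Wₕ = Nₕ/20482:
  East: (13244/20482)²·(1−2343/13244)·18.94/2343 = 0.0027819446
  North: (7238/20482)²·(1−122/7238)·14.72/122 = 0.014813503
  → Var(ȳ_str) = 0.017595448.
Var(ȳ_srs) = (1 − 2465/20482)·24.72/2465 = 0.0088214842.
deff = 0.017595448 / 0.0088214842 = 1.9946.

1.9946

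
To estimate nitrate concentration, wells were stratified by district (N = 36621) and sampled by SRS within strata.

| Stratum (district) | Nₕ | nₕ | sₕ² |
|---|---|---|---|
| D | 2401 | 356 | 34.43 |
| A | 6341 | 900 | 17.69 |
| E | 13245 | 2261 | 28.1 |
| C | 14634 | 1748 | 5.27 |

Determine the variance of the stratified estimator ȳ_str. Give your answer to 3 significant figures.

Var(ȳ_str) = Σₕ Wₕ²(1 − fₕ)sₕ²/nₕ with Wₕ = Nₕ/N, N = 36621.
D: Wₕ = 0.06556347; term = 0.06556347²·(1 − 0.14827155)·34.43/356 = 3.5408873 × 10^-4.
A: Wₕ = 0.17315202; term = 0.17315202²·(1 − 0.14193345)·17.69/900 = 5.0566326 × 10^-4.
E: Wₕ = 0.36167773; term = 0.36167773²·(1 − 0.17070593)·28.1/2261 = 0.0013482109.
C: Wₕ = 0.39960678; term = 0.39960678²·(1 − 0.11944786)·5.27/1748 = 4.2392591 × 10^-4.
Sum = 0.0026318888.

0.00263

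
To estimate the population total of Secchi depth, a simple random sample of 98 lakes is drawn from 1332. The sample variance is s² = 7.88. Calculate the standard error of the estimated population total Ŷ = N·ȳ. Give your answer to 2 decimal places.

363.55

Var(Ŷ) = N²·Var(ȳ) = N²·(1 − n/N)·s²/n.
f = 98/1332 = 0.07357357; Var(ȳ) = 0.92642643·7.88/98 = 0.074492247.
Var(Ŷ) = 1332² · 0.074492247 = 132165.93.
SE(Ŷ) = √(132165.93) = 363.55.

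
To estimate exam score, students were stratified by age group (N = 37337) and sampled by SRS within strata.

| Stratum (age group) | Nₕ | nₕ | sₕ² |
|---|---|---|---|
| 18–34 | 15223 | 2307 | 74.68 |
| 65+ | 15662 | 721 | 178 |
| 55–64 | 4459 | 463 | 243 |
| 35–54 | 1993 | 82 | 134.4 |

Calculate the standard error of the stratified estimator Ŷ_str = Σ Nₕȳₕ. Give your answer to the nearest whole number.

Var(Ŷ_str) = Σₕ Nₕ²(1 − fₕ)sₕ²/nₕ.
18–34: 15223²·(1 − 2307/15223)·74.68/2307 = 6.3648035 × 10^6.
65+: 15662²·(1 − 721/15662)·178/721 = 5.7771231 × 10^7.
55–64: 4459²·(1 − 463/4459)·243/463 = 9.3516498 × 10^6.
35–54: 1993²·(1 − 82/1993)·134.4/82 = 6.242426 × 10^6.
Sum = 7.973011 × 10^7.
SE = √(7.973011 × 10^7) = 8929.

8929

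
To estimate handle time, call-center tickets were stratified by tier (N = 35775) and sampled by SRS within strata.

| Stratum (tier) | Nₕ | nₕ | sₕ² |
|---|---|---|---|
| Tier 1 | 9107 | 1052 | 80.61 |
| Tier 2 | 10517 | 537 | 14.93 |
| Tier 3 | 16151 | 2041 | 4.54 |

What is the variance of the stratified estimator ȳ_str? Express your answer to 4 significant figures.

0.007068

Var(ȳ_str) = Σₕ Wₕ²(1 − fₕ)sₕ²/nₕ with Wₕ = Nₕ/N, N = 35775.
Tier 1: Wₕ = 0.25456324; term = 0.25456324²·(1 − 0.11551554)·80.61/1052 = 0.0043919236.
Tier 2: Wₕ = 0.29397624; term = 0.29397624²·(1 − 0.05106019)·14.93/537 = 0.0022800725.
Tier 3: Wₕ = 0.45146052; term = 0.45146052²·(1 − 0.12636988)·4.54/2041 = 3.9607734 × 10^-4.
Sum = 0.0070680734.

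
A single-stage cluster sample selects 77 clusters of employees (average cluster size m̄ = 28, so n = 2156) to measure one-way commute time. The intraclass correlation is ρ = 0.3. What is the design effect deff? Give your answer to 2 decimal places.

deff = 1 + (28 − 1)·0.3 = 1 + 8.1 = 9.1.

9.10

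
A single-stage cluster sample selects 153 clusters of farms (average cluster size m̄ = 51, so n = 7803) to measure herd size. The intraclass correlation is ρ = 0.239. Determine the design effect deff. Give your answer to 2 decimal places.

deff = 1 + (51 − 1)·0.239 = 1 + 11.95 = 12.95.

12.95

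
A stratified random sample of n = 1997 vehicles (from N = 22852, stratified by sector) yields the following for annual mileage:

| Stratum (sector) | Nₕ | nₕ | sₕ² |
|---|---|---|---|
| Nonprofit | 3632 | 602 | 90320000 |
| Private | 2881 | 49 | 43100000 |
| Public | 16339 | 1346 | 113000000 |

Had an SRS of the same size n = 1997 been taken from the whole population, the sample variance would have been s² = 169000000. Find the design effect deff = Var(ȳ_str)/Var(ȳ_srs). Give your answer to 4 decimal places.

0.7288

Var(ȳ_str) = Σ Wₕ²(1−fₕ)sₕ²/nₕ with Wₕ = Nₕ/22852:
  Nonprofit: (3632/22852)²·(1−602/3632)·90320000/602 = 3161.7496
  Private: (2881/22852)²·(1−49/2881)·43100000/49 = 13742.611
  Public: (16339/22852)²·(1−1346/16339)·113000000/1346 = 39382.109
  → Var(ȳ_str) = 56286.47.
Var(ȳ_srs) = (1 − 1997/22852)·169000000/1997 = 77231.526.
deff = 56286.47 / 77231.526 = 0.7288.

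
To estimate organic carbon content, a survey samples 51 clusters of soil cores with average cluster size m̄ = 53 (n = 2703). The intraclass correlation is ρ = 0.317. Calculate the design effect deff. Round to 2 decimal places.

deff = 1 + (53 − 1)·0.317 = 1 + 16.484 = 17.484.

17.48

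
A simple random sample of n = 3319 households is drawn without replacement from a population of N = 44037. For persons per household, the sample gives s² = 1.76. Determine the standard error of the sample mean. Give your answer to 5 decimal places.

0.02214

Under SRS without replacement, Var(ȳ) = (1 − f)·s²/n with f = n/N = 3319/44037 = 0.07536844.
Var(ȳ) = (1 − 0.07536844)·1.76/3319 = 0.92463156·5.302802 × 10^-4 = 4.9031381 × 10^-4.
SE(ȳ) = √(4.9031381 × 10^-4) = 0.02214.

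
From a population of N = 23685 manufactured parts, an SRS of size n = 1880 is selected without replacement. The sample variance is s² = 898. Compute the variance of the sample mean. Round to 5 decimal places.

Under SRS without replacement, Var(ȳ) = (1 − f)·s²/n with f = n/N = 1880/23685 = 0.07937513.
Var(ȳ) = (1 − 0.07937513)·898/1880 = 0.92062487·0.47765957 = 0.43974528.

0.43975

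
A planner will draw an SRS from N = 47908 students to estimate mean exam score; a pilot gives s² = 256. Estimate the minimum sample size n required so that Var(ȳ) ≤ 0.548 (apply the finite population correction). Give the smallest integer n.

463

Without fpc, n₀ = s²/D = 256/0.548 = 467.1533.
With fpc, (1 − n/N)·s²/n ≤ D requires n ≥ n₀/(1 + n₀/N) = 467.1533/(1 + 467.1533/47908) = 462.6421.
Rounding up, n = 463.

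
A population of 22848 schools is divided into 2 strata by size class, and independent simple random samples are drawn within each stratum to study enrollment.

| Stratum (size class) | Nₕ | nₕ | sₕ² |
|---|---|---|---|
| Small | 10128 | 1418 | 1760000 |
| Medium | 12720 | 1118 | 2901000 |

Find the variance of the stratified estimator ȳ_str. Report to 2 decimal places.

Var(ȳ_str) = Σₕ Wₕ²(1 − fₕ)sₕ²/nₕ with Wₕ = Nₕ/N, N = 22848.
Small: Wₕ = 0.44327731; term = 0.44327731²·(1 − 0.14000790)·1760000/1418 = 209.74031.
Medium: Wₕ = 0.55672269; term = 0.55672269²·(1 − 0.08789308)·2901000/1118 = 733.54966.
Sum = 943.28997.

943.29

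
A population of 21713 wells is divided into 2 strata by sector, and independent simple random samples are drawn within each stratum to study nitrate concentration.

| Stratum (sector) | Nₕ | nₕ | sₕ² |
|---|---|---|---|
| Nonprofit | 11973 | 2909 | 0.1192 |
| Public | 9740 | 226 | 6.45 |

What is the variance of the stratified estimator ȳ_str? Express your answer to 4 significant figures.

0.005619

Var(ȳ_str) = Σₕ Wₕ²(1 − fₕ)sₕ²/nₕ with Wₕ = Nₕ/N, N = 21713.
Nonprofit: Wₕ = 0.55142081; term = 0.55142081²·(1 − 0.24296333)·0.1192/2909 = 9.4322597 × 10^-6.
Public: Wₕ = 0.44857919; term = 0.44857919²·(1 − 0.02320329)·6.45/226 = 0.0056096235.
Sum = 0.0056190558.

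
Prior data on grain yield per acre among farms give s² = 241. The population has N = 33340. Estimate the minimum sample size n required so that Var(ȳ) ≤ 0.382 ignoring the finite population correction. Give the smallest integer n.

Without fpc, n₀ = s²/D = 241/0.382 = 630.8901.
Rounding up, n = 631.

631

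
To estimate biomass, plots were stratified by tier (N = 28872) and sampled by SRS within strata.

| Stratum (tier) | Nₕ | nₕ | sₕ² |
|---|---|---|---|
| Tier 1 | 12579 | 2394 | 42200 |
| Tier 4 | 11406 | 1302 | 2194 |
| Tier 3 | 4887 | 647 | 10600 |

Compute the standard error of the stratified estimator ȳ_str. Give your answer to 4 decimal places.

1.8301

Var(ȳ_str) = Σₕ Wₕ²(1 − fₕ)sₕ²/nₕ with Wₕ = Nₕ/N, N = 28872.
Tier 1: Wₕ = 0.43568163; term = 0.43568163²·(1 − 0.19031720)·42200/2394 = 2.7092041.
Tier 4: Wₕ = 0.39505403; term = 0.39505403²·(1 − 0.11415045)·2194/1302 = 0.23296925.
Tier 3: Wₕ = 0.16926434; term = 0.16926434²·(1 − 0.13239206)·10600/647 = 0.40724526.
Sum = 3.3494186.
SE = √(3.3494186) = 1.8301.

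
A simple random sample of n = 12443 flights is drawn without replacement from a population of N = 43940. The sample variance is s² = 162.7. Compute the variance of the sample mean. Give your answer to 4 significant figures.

Under SRS without replacement, Var(ȳ) = (1 − f)·s²/n with f = n/N = 12443/43940 = 0.28318161.
Var(ȳ) = (1 − 0.28318161)·162.7/12443 = 0.71681839·0.013075625 = 0.0093728483.

0.009373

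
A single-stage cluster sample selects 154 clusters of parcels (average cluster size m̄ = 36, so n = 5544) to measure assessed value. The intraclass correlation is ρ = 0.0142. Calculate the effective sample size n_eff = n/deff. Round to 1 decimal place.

3703.4

deff = 1 + (36 − 1)·0.0142 = 1 + 0.497 = 1.497.
n_eff = 5544 / 1.497 = 3703.4.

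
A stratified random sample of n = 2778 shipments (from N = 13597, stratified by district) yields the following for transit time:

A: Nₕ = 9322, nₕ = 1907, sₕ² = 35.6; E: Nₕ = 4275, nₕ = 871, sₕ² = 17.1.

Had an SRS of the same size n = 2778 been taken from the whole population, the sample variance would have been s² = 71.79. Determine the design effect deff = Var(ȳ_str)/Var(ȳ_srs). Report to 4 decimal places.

0.4146

Var(ȳ_str) = Σ Wₕ²(1−fₕ)sₕ²/nₕ with Wₕ = Nₕ/13597:
  A: (9322/13597)²·(1−1907/9322)·35.6/1907 = 0.0069796455
  E: (4275/13597)²·(1−871/4275)·17.1/871 = 0.0015453165
  → Var(ȳ_str) = 0.008524962.
Var(ȳ_srs) = (1 − 2778/13597)·71.79/2778 = 0.020562491.
deff = 0.008524962 / 0.020562491 = 0.4146.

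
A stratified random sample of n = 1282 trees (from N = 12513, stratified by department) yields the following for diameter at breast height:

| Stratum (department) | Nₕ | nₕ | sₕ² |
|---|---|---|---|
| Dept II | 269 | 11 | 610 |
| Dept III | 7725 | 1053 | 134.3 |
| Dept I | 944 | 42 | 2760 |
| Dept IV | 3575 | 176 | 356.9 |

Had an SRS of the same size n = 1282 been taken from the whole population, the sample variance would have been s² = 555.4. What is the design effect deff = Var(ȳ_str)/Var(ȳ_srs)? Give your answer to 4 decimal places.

Var(ȳ_str) = Σ Wₕ²(1−fₕ)sₕ²/nₕ with Wₕ = Nₕ/12513:
  Dept II: (269/12513)²·(1−11/269)·610/11 = 0.024580247
  Dept III: (7725/12513)²·(1−1053/7725)·134.3/1053 = 0.041983562
  Dept I: (944/12513)²·(1−42/944)·2760/42 = 0.35736781
  Dept IV: (3575/12513)²·(1−176/3575)·356.9/176 = 0.15737589
  → Var(ȳ_str) = 0.58130751.
Var(ȳ_srs) = (1 − 1282/12513)·555.4/1282 = 0.38884349.
deff = 0.58130751 / 0.38884349 = 1.4950.

1.4950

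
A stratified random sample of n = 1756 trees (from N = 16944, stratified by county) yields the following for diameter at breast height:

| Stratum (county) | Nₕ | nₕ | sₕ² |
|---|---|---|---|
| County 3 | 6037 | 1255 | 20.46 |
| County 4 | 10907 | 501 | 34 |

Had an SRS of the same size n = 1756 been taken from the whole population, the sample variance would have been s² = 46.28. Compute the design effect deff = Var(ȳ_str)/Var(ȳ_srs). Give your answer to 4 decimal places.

Var(ȳ_str) = Σ Wₕ²(1−fₕ)sₕ²/nₕ with Wₕ = Nₕ/16944:
  County 3: (6037/16944)²·(1−1255/6037)·20.46/1255 = 0.0016393088
  County 4: (10907/16944)²·(1−501/10907)·34/501 = 0.026828627
  → Var(ȳ_str) = 0.028467936.
Var(ȳ_srs) = (1 − 1756/16944)·46.28/1756 = 0.023624003.
deff = 0.028467936 / 0.023624003 = 1.2050.

1.2050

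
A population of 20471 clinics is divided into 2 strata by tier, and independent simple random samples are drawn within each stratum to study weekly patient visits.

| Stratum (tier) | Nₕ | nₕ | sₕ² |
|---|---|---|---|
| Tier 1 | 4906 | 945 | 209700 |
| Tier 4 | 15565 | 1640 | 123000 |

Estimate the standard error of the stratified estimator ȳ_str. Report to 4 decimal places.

Var(ȳ_str) = Σₕ Wₕ²(1 − fₕ)sₕ²/nₕ with Wₕ = Nₕ/N, N = 20471.
Tier 1: Wₕ = 0.23965610; term = 0.23965610²·(1 − 0.19262128)·209700/945 = 10.290131.
Tier 4: Wₕ = 0.76034390; term = 0.76034390²·(1 − 0.10536460)·123000/1640 = 38.790687.
Sum = 49.080818.
SE = √(49.080818) = 7.0058.

7.0058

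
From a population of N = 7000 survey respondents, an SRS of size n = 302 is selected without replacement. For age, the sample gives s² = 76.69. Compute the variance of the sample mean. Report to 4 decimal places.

Under SRS without replacement, Var(ȳ) = (1 − f)·s²/n with f = n/N = 302/7000 = 0.04314286.
Var(ȳ) = (1 − 0.04314286)·76.69/302 = 0.95685714·0.2539404 = 0.24298468.

0.2430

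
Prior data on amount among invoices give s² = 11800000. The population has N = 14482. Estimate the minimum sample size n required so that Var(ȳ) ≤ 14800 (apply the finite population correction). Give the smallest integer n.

Without fpc, n₀ = s²/D = 11800000/14800 = 797.2973.
With fpc, (1 − n/N)·s²/n ≤ D requires n ≥ n₀/(1 + n₀/N) = 797.2973/(1 + 797.2973/14482) = 755.6931.
Rounding up, n = 756.

756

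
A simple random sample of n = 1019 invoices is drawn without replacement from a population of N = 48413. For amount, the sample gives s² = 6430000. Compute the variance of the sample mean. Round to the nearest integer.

Under SRS without replacement, Var(ȳ) = (1 − f)·s²/n with f = n/N = 1019/48413 = 0.02104807.
Var(ȳ) = (1 − 0.02104807)·6430000/1019 = 0.97895193·6310.1079 = 6177.2924.

6177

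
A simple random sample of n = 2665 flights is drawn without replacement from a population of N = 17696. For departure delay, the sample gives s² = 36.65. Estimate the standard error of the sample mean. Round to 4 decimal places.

Under SRS without replacement, Var(ȳ) = (1 − f)·s²/n with f = n/N = 2665/17696 = 0.15059901.
Var(ȳ) = (1 − 0.15059901)·36.65/2665 = 0.84940099·0.013752345 = 0.011681256.
SE(ȳ) = √(0.011681256) = 0.1081.

0.1081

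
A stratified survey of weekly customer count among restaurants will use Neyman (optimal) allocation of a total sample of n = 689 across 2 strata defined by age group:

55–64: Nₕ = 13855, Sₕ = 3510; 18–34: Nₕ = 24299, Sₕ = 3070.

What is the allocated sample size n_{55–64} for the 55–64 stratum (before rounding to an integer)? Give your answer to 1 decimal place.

271.9

Neyman allocation: nₕ = n·NₕSₕ / Σⱼ NⱼSⱼ.
Σ NⱼSⱼ = 13855·3510 + 24299·3070 = 1.2322898 × 10^8.
n_{55–64} = 689·13855·3510 / (1.2322898 × 10^8) = 271.9.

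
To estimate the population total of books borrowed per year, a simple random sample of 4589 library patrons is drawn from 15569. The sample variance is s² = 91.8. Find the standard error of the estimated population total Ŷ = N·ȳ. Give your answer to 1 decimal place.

1849.2

Var(Ŷ) = N²·Var(ȳ) = N²·(1 − n/N)·s²/n.
f = 4589/15569 = 0.29475239; Var(ȳ) = 0.70524761·91.8/4589 = 0.014108026.
Var(Ŷ) = 15569² · 0.014108026 = 3.4196975 × 10^6.
SE(Ŷ) = √(3.4196975 × 10^6) = 1849.2.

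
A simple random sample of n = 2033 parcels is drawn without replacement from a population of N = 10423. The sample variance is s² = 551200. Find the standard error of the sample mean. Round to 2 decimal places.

Under SRS without replacement, Var(ȳ) = (1 − f)·s²/n with f = n/N = 2033/10423 = 0.19504941.
Var(ȳ) = (1 − 0.19504941)·551200/2033 = 0.80495059·271.12641 = 218.24337.
SE(ȳ) = √(218.24337) = 14.77.

14.77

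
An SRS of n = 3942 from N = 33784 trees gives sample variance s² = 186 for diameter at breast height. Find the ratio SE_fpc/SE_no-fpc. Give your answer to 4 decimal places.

f = n/N = 3942/33784 = 0.11668245.
SE_no-fpc = √(s²/n) = 0.21721918; SE_fpc = √((1−f)s²/n) = 0.20415339.
Ratio = √(1−f) = 0.93984975.

0.9398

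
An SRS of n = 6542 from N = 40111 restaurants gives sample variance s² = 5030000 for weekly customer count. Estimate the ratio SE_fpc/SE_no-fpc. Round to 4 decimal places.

f = n/N = 6542/40111 = 0.16309740.
SE_no-fpc = √(s²/n) = 27.72865; SE_fpc = √((1−f)s²/n) = 25.366829.
Ratio = √(1−f) = 0.91482381.

0.9148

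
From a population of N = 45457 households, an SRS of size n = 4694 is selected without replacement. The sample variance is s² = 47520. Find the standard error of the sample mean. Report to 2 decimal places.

3.01

Under SRS without replacement, Var(ȳ) = (1 − f)·s²/n with f = n/N = 4694/45457 = 0.10326242.
Var(ȳ) = (1 − 0.10326242)·47520/4694 = 0.89673758·10.123562 = 9.0781784.
SE(ȳ) = √(9.0781784) = 3.01.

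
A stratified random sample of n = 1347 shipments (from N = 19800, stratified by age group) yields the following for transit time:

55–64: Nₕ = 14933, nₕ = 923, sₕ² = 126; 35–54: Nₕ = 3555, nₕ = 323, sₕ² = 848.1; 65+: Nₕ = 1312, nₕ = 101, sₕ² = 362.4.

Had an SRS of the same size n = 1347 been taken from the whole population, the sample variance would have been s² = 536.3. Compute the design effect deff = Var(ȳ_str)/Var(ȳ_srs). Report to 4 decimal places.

Var(ȳ_str) = Σ Wₕ²(1−fₕ)sₕ²/nₕ with Wₕ = Nₕ/19800:
  55–64: (14933/19800)²·(1−923/14933)·126/923 = 0.072849012
  35–54: (3555/19800)²·(1−323/3555)·848.1/323 = 0.076952922
  65+: (1312/19800)²·(1−101/1312)·362.4/101 = 0.014541674
  → Var(ȳ_str) = 0.16434361.
Var(ȳ_srs) = (1 − 1347/19800)·536.3/1347 = 0.37105817.
deff = 0.16434361 / 0.37105817 = 0.4429.

0.4429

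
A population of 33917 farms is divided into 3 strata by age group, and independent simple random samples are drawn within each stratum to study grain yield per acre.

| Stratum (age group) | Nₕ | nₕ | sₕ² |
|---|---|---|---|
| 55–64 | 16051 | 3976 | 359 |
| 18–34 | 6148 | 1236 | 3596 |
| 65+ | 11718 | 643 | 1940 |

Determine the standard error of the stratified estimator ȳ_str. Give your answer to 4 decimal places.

0.6572

Var(ȳ_str) = Σₕ Wₕ²(1 − fₕ)sₕ²/nₕ with Wₕ = Nₕ/N, N = 33917.
55–64: Wₕ = 0.47324351; term = 0.47324351²·(1 − 0.24771042)·359/3976 = 0.015212565.
18–34: Wₕ = 0.18126603; term = 0.18126603²·(1 − 0.20104099)·3596/1236 = 0.076376291.
65+: Wₕ = 0.34549046; term = 0.34549046²·(1 − 0.05487285)·1940/643 = 0.34037145.
Sum = 0.43196031.
SE = √(0.43196031) = 0.6572.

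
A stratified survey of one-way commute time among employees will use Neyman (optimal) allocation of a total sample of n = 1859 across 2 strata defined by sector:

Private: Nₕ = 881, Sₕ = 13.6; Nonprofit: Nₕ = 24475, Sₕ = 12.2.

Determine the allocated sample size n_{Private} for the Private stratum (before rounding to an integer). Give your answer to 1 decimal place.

Neyman allocation: nₕ = n·NₕSₕ / Σⱼ NⱼSⱼ.
Σ NⱼSⱼ = 881·13.6 + 24475·12.2 = 310576.6.
n_{Private} = 1859·881·13.6 / 310576.6 = 71.7.

71.7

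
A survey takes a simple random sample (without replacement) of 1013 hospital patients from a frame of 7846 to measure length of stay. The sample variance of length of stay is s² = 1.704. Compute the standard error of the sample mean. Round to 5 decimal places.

0.03827

Under SRS without replacement, Var(ȳ) = (1 − f)·s²/n with f = n/N = 1013/7846 = 0.12911037.
Var(ȳ) = (1 − 0.12911037)·1.704/1013 = 0.87088963·0.0016821323 = 0.0014649516.
SE(ȳ) = √(0.0014649516) = 0.03827.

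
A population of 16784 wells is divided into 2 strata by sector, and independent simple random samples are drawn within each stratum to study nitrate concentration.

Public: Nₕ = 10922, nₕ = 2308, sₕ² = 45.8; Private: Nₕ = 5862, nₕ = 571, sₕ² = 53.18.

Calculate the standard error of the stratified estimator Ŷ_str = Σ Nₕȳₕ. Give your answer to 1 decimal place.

2180.7

Var(Ŷ_str) = Σₕ Nₕ²(1 − fₕ)sₕ²/nₕ.
Public: 10922²·(1 − 2308/10922)·45.8/2308 = 1.8669673 × 10^6.
Private: 5862²·(1 − 571/5862)·53.18/571 = 2.8886558 × 10^6.
Sum = 4.7556231 × 10^6.
SE = √(4.7556231 × 10^6) = 2180.7.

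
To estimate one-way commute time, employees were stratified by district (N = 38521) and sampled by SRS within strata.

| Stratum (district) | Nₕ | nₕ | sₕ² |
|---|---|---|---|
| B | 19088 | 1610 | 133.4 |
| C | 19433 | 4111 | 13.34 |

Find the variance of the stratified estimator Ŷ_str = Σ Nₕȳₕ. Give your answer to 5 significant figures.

Var(Ŷ_str) = Σₕ Nₕ²(1 − fₕ)sₕ²/nₕ.
B: 19088²·(1 − 1610/19088)·133.4/1610 = 2.7642805 × 10^7.
C: 19433²·(1 − 4111/19433)·13.34/4111 = 966192.5.
Sum = 2.8608998 × 10^7.

2.8609 × 10^7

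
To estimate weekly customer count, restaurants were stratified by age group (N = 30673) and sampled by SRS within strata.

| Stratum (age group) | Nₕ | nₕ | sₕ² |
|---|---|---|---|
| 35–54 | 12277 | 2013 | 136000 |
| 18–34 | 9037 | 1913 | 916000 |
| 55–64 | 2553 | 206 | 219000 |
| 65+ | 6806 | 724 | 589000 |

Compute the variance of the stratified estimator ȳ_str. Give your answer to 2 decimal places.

Var(ȳ_str) = Σₕ Wₕ²(1 − fₕ)sₕ²/nₕ with Wₕ = Nₕ/N, N = 30673.
35–54: Wₕ = 0.40025430; term = 0.40025430²·(1 − 0.16396514)·136000/2013 = 9.0488111.
18–34: Wₕ = 0.29462394; term = 0.29462394²·(1 − 0.21168529)·916000/1913 = 32.765454.
55–64: Wₕ = 0.08323281; term = 0.08323281²·(1 − 0.08068939)·219000/206 = 6.7706177.
65+: Wₕ = 0.22188896; term = 0.22188896²·(1 − 0.10637673)·589000/724 = 35.793369.
Sum = 84.378252.

84.38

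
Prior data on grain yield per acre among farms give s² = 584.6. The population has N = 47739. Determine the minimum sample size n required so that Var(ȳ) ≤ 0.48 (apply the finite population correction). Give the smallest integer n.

1188

Without fpc, n₀ = s²/D = 584.6/0.48 = 1217.9167.
With fpc, (1 − n/N)·s²/n ≤ D requires n ≥ n₀/(1 + n₀/N) = 1217.9167/(1 + 1217.9167/47739) = 1187.6182.
Rounding up, n = 1188.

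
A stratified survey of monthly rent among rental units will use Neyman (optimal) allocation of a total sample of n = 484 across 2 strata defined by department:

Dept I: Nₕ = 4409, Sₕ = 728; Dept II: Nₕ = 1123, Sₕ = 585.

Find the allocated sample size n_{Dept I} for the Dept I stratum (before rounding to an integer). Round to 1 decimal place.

401.8

Neyman allocation: nₕ = n·NₕSₕ / Σⱼ NⱼSⱼ.
Σ NⱼSⱼ = 4409·728 + 1123·585 = 3.866707 × 10^6.
n_{Dept I} = 484·4409·728 / (3.866707 × 10^6) = 401.8.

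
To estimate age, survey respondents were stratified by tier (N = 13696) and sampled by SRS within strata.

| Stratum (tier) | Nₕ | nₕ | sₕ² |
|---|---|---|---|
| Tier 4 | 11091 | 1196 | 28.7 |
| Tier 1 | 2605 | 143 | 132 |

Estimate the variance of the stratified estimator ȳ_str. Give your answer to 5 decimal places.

Var(ȳ_str) = Σₕ Wₕ²(1 − fₕ)sₕ²/nₕ with Wₕ = Nₕ/N, N = 13696.
Tier 4: Wₕ = 0.80979848; term = 0.80979848²·(1 − 0.10783518)·28.7/1196 = 0.014039438.
Tier 1: Wₕ = 0.19020152; term = 0.19020152²·(1 − 0.05489443)·132/143 = 0.031560667.
Sum = 0.045600105.

0.04560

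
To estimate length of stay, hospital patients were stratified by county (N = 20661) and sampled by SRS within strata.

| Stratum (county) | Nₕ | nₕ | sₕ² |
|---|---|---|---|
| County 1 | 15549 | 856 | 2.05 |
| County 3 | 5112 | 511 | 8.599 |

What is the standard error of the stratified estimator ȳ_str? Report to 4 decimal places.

0.0470

Var(ȳ_str) = Σₕ Wₕ²(1 − fₕ)sₕ²/nₕ with Wₕ = Nₕ/N, N = 20661.
County 1: Wₕ = 0.75257732; term = 0.75257732²·(1 − 0.05505177)·2.05/856 = 0.0012817117.
County 3: Wₕ = 0.24742268; term = 0.24742268²·(1 − 0.09996088)·8.599/511 = 9.2718725 × 10^-4.
Sum = 0.002208899.
SE = √(0.002208899) = 0.0470.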